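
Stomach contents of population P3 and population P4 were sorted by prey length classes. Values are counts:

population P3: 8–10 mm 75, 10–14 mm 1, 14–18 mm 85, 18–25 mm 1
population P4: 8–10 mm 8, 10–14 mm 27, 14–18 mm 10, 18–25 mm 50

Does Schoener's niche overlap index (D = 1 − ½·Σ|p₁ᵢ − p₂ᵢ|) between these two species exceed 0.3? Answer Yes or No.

No

Proportions for population P3 (n=162): 75/162=0.4630, 1/162=0.0062, 85/162=0.5247, 1/162=0.0062
Proportions for population P4 (n=95): 8/95=0.0842, 27/95=0.2842, 10/95=0.1053, 50/95=0.5263
Σ|p₁ᵢ − p₂ᵢ| = 0.3788 + 0.2780 + 0.4194 + 0.5201 = 1.5963
D = 1 − ½ × 1.5963 = 1 − 0.79815 = 0.20185
D = 0.20185 < 0.3 → No.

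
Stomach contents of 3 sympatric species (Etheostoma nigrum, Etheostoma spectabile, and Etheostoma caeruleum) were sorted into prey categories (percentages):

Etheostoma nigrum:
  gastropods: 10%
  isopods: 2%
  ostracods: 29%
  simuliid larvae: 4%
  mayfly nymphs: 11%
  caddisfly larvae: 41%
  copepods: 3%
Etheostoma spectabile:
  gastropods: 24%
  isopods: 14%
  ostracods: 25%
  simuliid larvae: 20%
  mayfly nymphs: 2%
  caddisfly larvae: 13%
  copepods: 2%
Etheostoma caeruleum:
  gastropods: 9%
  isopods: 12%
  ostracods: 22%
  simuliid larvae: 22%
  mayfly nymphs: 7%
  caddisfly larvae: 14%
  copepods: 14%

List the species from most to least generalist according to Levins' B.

Etheostoma caeruleum > Etheostoma spectabile > Etheostoma nigrum

Convert percentages to proportions (divide by 100).
Σp_nigrᵢ² = 0.10² + 0.02² + 0.29² + 0.04² + 0.11² + 0.41² + 0.03² = 0.0100 + 0.0004 + 0.0841 + 0.0016 + 0.0121 + 0.1681 + 0.0009 = 0.2772
B_nigr = 1 / 0.2772 = 3.6075
Σp_specᵢ² = 0.24² + 0.14² + 0.25² + 0.20² + 0.02² + 0.13² + 0.02² = 0.0576 + 0.0196 + 0.0625 + 0.0400 + 0.0004 + 0.0169 + 0.0004 = 0.1974
B_spec = 1 / 0.1974 = 5.0659
Σp_caerᵢ² = 0.09² + 0.12² + 0.22² + 0.22² + 0.07² + 0.14² + 0.14² = 0.0081 + 0.0144 + 0.0484 + 0.0484 + 0.0049 + 0.0196 + 0.0196 = 0.1634
B_caer = 1 / 0.1634 = 6.1200
Ranking by B (broadest → narrowest): Etheostoma caeruleum (6.12) > Etheostoma spectabile (5.07) > Etheostoma nigrum (3.61)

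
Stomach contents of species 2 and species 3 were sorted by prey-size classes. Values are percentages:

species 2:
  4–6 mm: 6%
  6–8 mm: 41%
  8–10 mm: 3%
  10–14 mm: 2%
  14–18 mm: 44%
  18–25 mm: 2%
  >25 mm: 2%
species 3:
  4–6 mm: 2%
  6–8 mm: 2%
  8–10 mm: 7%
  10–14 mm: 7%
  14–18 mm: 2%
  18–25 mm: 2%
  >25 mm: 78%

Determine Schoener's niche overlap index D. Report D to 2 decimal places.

0.15

Convert percentages to proportions (divide by 100).
Σ|p₁ᵢ − p₂ᵢ| = 0.04 + 0.39 + 0.04 + 0.05 + 0.42 + 0.00 + 0.76 = 1.70
D = 1 − ½ × 1.70 = 1 − 0.850 = 0.1500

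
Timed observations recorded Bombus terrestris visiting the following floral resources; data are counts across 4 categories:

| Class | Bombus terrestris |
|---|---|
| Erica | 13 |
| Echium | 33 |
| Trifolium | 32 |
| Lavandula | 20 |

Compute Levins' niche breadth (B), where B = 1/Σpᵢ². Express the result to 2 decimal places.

Proportions for Bombus terrestris (n=98): 13/98=0.1327, 33/98=0.3367, 32/98=0.3265, 20/98=0.2041
Σpᵢ² = 0.1327² + 0.3367² + 0.3265² + 0.2041² = 0.017609 + 0.113367 + 0.106602 + 0.041657 = 0.279235
B = 1 / 0.279235 = 3.5812

3.58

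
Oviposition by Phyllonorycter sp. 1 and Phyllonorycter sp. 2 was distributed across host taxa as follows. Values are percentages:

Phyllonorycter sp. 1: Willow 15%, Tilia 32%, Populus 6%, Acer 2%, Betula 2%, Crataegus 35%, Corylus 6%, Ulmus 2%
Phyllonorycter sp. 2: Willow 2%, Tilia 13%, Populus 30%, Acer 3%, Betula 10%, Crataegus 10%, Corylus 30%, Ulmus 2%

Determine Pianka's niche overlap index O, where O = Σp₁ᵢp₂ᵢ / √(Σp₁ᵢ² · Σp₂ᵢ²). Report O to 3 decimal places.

Convert percentages to proportions (divide by 100).
Σ p₁ᵢp₂ᵢ = 0.0030 + 0.0416 + 0.0180 + 0.0006 + 0.0020 + 0.0350 + 0.0180 + 0.0004 = 0.1186
Σp_1ᵢ² = 0.15² + 0.32² + 0.06² + 0.02² + 0.02² + 0.35² + 0.06² + 0.02² = 0.0225 + 0.1024 + 0.0036 + 0.0004 + 0.0004 + 0.1225 + 0.0036 + 0.0004 = 0.2558
Σp_2ᵢ² = 0.02² + 0.13² + 0.30² + 0.03² + 0.10² + 0.10² + 0.30² + 0.02² = 0.0004 + 0.0169 + 0.0900 + 0.0009 + 0.0100 + 0.0100 + 0.0900 + 0.0004 = 0.2186
O = 0.1186 / √(0.2558 × 0.2186) = 0.1186 / 0.236470 = 0.50154

0.502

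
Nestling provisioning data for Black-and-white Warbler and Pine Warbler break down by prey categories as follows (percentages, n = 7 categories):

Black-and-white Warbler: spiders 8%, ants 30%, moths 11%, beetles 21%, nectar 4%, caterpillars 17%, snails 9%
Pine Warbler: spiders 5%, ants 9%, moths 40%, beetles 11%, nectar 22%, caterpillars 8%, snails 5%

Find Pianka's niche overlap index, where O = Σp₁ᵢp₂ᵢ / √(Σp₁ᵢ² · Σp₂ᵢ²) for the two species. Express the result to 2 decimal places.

Convert percentages to proportions (divide by 100).
Σ p₁ᵢp₂ᵢ = 0.0040 + 0.0270 + 0.0440 + 0.0231 + 0.0088 + 0.0136 + 0.0045 = 0.1250
Σp_1ᵢ² = 0.08² + 0.30² + 0.11² + 0.21² + 0.04² + 0.17² + 0.09² = 0.0064 + 0.0900 + 0.0121 + 0.0441 + 0.0016 + 0.0289 + 0.0081 = 0.1912
Σp_2ᵢ² = 0.05² + 0.09² + 0.40² + 0.11² + 0.22² + 0.08² + 0.05² = 0.0025 + 0.0081 + 0.1600 + 0.0121 + 0.0484 + 0.0064 + 0.0025 = 0.2400
O = 0.1250 / √(0.1912 × 0.2400) = 0.1250 / 0.21421 = 0.5835

0.58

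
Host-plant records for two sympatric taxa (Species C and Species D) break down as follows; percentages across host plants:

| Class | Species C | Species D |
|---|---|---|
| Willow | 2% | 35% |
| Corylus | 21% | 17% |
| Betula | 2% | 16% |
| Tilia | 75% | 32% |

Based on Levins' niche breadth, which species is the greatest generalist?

Convert percentages to proportions (divide by 100).
Σp_Cᵢ² = 0.02² + 0.21² + 0.02² + 0.75² = 0.0004 + 0.0441 + 0.0004 + 0.5625 = 0.6074
B_C = 1 / 0.6074 = 1.6464
Σp_Dᵢ² = 0.35² + 0.17² + 0.16² + 0.32² = 0.1225 + 0.0289 + 0.0256 + 0.1024 = 0.2794
B_D = 1 / 0.2794 = 3.5791
Highest B → broadest niche (most generalist): Species D (B = 3.58).

Species D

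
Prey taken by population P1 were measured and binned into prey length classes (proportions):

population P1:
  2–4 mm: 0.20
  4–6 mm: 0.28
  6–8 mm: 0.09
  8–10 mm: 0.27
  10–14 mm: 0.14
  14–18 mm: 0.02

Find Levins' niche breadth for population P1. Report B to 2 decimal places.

4.56

Σpᵢ² = 0.20² + 0.28² + 0.09² + 0.27² + 0.14² + 0.02² = 0.0400 + 0.0784 + 0.0081 + 0.0729 + 0.0196 + 0.0004 = 0.2194
B = 1 / 0.2194 = 4.5579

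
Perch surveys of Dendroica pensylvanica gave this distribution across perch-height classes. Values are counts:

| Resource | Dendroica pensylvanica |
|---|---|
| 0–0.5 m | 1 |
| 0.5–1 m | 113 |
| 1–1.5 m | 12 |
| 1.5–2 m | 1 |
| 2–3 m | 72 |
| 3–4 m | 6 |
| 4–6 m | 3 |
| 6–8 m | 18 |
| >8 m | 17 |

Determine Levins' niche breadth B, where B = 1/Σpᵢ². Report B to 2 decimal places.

Proportions for Dendroica pensylvanica (n=243): 1/243=0.0041, 113/243=0.4650, 12/243=0.0494, 1/243=0.0041, 72/243=0.2963, 6/243=0.0247, 3/243=0.0123, 18/243=0.0741, 17/243=0.0700
Σpᵢ² = 0.0041² + 0.4650² + 0.0494² + 0.0041² + 0.2963² + 0.0247² + 0.0123² + 0.0741² + 0.0700² = 0.000017 + 0.216225 + 0.002440 + 0.000017 + 0.087794 + 0.000610 + 0.000151 + 0.005491 + 0.004900 = 0.317645
B = 1 / 0.317645 = 3.1482

3.15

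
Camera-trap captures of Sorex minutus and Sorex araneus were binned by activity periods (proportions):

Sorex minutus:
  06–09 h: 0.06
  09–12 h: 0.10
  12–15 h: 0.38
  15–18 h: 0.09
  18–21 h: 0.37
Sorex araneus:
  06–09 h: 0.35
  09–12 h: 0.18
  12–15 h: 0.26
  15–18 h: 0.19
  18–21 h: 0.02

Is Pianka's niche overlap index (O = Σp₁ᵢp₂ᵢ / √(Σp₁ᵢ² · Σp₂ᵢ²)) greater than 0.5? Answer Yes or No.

Yes

Σ p₁ᵢp₂ᵢ = 0.0210 + 0.0180 + 0.0988 + 0.0171 + 0.0074 = 0.1623
Σp_1ᵢ² = 0.06² + 0.10² + 0.38² + 0.09² + 0.37² = 0.0036 + 0.0100 + 0.1444 + 0.0081 + 0.1369 = 0.3030
Σp_2ᵢ² = 0.35² + 0.18² + 0.26² + 0.19² + 0.02² = 0.1225 + 0.0324 + 0.0676 + 0.0361 + 0.0004 = 0.2590
O = 0.1623 / √(0.3030 × 0.2590) = 0.1623 / 0.28014 = 0.5794
O = 0.5794 > 0.5 → Yes.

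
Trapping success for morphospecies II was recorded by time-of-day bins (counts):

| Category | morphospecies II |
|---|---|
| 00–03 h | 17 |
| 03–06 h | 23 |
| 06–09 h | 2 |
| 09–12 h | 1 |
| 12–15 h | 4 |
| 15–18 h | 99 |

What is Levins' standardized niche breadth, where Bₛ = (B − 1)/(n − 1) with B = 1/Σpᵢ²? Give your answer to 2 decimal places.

0.20

Proportions for morphospecies II (n=146): 17/146=0.1164, 23/146=0.1575, 2/146=0.0137, 1/146=0.0068, 4/146=0.0274, 99/146=0.6781
Σpᵢ² = 0.1164² + 0.1575² + 0.0137² + 0.0068² + 0.0274² + 0.6781² = 0.013549 + 0.024806 + 0.000188 + 0.000046 + 0.000751 + 0.459820 = 0.499160
B = 1 / 0.499160 = 2.0034
Bₛ = (B − 1)/(n − 1) = (2.0034 − 1)/(6 − 1) = 1.0034/5 = 0.2007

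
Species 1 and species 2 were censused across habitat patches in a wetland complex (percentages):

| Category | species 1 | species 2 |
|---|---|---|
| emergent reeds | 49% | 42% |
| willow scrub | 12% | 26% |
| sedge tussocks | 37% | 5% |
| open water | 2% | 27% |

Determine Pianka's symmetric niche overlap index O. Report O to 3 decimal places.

0.738

Convert percentages to proportions (divide by 100).
Σ p₁ᵢp₂ᵢ = 0.2058 + 0.0312 + 0.0185 + 0.0054 = 0.2609
Σp_1ᵢ² = 0.49² + 0.12² + 0.37² + 0.02² = 0.2401 + 0.0144 + 0.1369 + 0.0004 = 0.3918
Σp_2ᵢ² = 0.42² + 0.26² + 0.05² + 0.27² = 0.1764 + 0.0676 + 0.0025 + 0.0729 = 0.3194
O = 0.2609 / √(0.3918 × 0.3194) = 0.2609 / 0.353753 = 0.73752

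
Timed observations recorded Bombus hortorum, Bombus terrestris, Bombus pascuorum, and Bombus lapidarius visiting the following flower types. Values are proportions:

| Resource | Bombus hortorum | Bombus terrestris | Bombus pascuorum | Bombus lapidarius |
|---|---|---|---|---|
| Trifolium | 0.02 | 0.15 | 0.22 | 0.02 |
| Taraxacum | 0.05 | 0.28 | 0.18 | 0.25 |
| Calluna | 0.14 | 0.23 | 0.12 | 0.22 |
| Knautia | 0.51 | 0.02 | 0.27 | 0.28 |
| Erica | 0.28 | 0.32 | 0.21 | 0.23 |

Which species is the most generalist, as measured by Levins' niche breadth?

Σp_hortᵢ² = 0.02² + 0.05² + 0.14² + 0.51² + 0.28² = 0.0004 + 0.0025 + 0.0196 + 0.2601 + 0.0784 = 0.3610
B_hort = 1 / 0.3610 = 2.7701
Σp_terrᵢ² = 0.15² + 0.28² + 0.23² + 0.02² + 0.32² = 0.0225 + 0.0784 + 0.0529 + 0.0004 + 0.1024 = 0.2566
B_terr = 1 / 0.2566 = 3.8971
Σp_pascᵢ² = 0.22² + 0.18² + 0.12² + 0.27² + 0.21² = 0.0484 + 0.0324 + 0.0144 + 0.0729 + 0.0441 = 0.2122
B_pasc = 1 / 0.2122 = 4.7125
Σp_lapiᵢ² = 0.02² + 0.25² + 0.22² + 0.28² + 0.23² = 0.0004 + 0.0625 + 0.0484 + 0.0784 + 0.0529 = 0.2426
B_lapi = 1 / 0.2426 = 4.1220
Highest B → broadest niche (most generalist): Bombus pascuorum (B = 4.71).

Bombus pascuorum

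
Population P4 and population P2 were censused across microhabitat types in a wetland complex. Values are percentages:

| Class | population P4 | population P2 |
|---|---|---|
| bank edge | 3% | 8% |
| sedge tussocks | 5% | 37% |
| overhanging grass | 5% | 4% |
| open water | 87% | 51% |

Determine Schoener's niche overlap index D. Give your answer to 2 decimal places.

Convert percentages to proportions (divide by 100).
Σ|p₁ᵢ − p₂ᵢ| = 0.05 + 0.32 + 0.01 + 0.36 = 0.74
D = 1 − ½ × 0.74 = 1 − 0.370 = 0.6300

0.63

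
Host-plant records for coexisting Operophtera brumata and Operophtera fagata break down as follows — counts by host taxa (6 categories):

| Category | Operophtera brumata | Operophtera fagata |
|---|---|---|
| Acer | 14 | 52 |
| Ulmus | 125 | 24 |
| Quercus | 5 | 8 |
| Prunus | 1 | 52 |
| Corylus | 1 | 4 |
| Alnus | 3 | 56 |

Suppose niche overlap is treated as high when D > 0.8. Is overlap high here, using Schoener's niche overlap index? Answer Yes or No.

Proportions for Operophtera brumata (n=149): 14/149=0.0940, 125/149=0.8389, 5/149=0.0336, 1/149=0.0067, 1/149=0.0067, 3/149=0.0201
Proportions for Operophtera fagata (n=196): 52/196=0.2653, 24/196=0.1224, 8/196=0.0408, 52/196=0.2653, 4/196=0.0204, 56/196=0.2857
Σ|p₁ᵢ − p₂ᵢ| = 0.1713 + 0.7165 + 0.0072 + 0.2586 + 0.0137 + 0.2656 = 1.4329
D = 1 − ½ × 1.4329 = 1 − 0.71645 = 0.28355
D = 0.28355 < 0.8 → No.

No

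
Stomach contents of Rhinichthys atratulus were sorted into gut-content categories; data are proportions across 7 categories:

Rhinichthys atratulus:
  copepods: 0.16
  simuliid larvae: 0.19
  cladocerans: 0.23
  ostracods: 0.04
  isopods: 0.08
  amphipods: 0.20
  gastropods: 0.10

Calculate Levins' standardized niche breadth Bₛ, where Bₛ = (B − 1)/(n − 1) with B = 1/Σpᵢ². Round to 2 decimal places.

0.80

Σpᵢ² = 0.16² + 0.19² + 0.23² + 0.04² + 0.08² + 0.20² + 0.10² = 0.0256 + 0.0361 + 0.0529 + 0.0016 + 0.0064 + 0.0400 + 0.0100 = 0.1726
B = 1 / 0.1726 = 5.7937
Bₛ = (B − 1)/(n − 1) = (5.7937 − 1)/(7 − 1) = 4.7937/6 = 0.7990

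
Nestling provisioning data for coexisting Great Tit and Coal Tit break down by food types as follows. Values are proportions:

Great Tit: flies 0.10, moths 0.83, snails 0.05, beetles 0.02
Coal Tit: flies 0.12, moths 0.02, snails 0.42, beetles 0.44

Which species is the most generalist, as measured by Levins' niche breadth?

Σp_Greaᵢ² = 0.10² + 0.83² + 0.05² + 0.02² = 0.0100 + 0.6889 + 0.0025 + 0.0004 = 0.7018
B_Grea = 1 / 0.7018 = 1.4249
Σp_Coalᵢ² = 0.12² + 0.02² + 0.42² + 0.44² = 0.0144 + 0.0004 + 0.1764 + 0.1936 = 0.3848
B_Coal = 1 / 0.3848 = 2.5988
Highest B → broadest niche (most generalist): Coal Tit (B = 2.60).

Coal Tit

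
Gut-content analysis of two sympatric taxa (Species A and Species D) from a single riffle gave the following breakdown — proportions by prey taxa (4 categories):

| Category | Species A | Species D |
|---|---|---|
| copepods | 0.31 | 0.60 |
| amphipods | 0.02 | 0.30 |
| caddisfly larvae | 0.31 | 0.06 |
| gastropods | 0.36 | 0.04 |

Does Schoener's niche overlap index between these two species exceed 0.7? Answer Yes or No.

Σ|p₁ᵢ − p₂ᵢ| = 0.29 + 0.28 + 0.25 + 0.32 = 1.14
D = 1 − ½ × 1.14 = 1 − 0.570 = 0.4300
D = 0.4300 < 0.7 → No.

No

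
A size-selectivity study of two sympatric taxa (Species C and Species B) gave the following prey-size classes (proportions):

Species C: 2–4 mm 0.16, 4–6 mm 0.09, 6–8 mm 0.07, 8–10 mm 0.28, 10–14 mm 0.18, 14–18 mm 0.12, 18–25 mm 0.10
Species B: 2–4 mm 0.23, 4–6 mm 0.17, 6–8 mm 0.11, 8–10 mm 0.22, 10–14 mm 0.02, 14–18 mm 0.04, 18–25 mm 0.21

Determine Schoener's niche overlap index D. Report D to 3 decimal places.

0.700

Σ|p₁ᵢ − p₂ᵢ| = 0.07 + 0.08 + 0.04 + 0.06 + 0.16 + 0.08 + 0.11 = 0.60
D = 1 − ½ × 0.60 = 1 − 0.300 = 0.70000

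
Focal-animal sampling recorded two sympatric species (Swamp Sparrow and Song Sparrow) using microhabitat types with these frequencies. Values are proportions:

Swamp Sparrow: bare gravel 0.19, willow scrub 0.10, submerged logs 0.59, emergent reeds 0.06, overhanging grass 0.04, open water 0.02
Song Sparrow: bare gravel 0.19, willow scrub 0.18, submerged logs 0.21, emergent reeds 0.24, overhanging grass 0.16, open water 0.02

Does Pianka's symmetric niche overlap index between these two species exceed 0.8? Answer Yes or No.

No

Σ p₁ᵢp₂ᵢ = 0.0361 + 0.0180 + 0.1239 + 0.0144 + 0.0064 + 0.0004 = 0.1992
Σp_1ᵢ² = 0.19² + 0.10² + 0.59² + 0.06² + 0.04² + 0.02² = 0.0361 + 0.0100 + 0.3481 + 0.0036 + 0.0016 + 0.0004 = 0.3998
Σp_2ᵢ² = 0.19² + 0.18² + 0.21² + 0.24² + 0.16² + 0.02² = 0.0361 + 0.0324 + 0.0441 + 0.0576 + 0.0256 + 0.0004 = 0.1962
O = 0.1992 / √(0.3998 × 0.1962) = 0.1992 / 0.28007 = 0.7113
O = 0.7113 < 0.8 → No.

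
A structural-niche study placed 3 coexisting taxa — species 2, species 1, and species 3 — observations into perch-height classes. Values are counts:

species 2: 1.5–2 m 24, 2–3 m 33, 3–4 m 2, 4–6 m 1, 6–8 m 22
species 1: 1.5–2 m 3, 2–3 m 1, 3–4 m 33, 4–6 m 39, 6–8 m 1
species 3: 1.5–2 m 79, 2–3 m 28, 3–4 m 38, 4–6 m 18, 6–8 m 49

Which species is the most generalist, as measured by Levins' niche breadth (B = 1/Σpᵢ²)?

species 3

Proportions for species 2 (n=82): 24/82=0.2927, 33/82=0.4024, 2/82=0.0244, 1/82=0.0122, 22/82=0.2683
Proportions for species 1 (n=77): 3/77=0.0390, 1/77=0.0130, 33/77=0.4286, 39/77=0.5065, 1/77=0.0130
Proportions for species 3 (n=212): 79/212=0.3726, 28/212=0.1321, 38/212=0.1792, 18/212=0.0849, 49/212=0.2311
Σp_2ᵢ² = 0.2927² + 0.4024² + 0.0244² + 0.0122² + 0.2683² = 0.085673 + 0.161926 + 0.000595 + 0.000149 + 0.071985 = 0.320328
B_2 = 1 / 0.320328 = 3.1218
Σp_1ᵢ² = 0.0390² + 0.0130² + 0.4286² + 0.5065² + 0.0130² = 0.001521 + 0.000169 + 0.183698 + 0.256542 + 0.000169 = 0.442099
B_1 = 1 / 0.442099 = 2.2619
Σp_3ᵢ² = 0.3726² + 0.1321² + 0.1792² + 0.0849² + 0.2311² = 0.138831 + 0.017450 + 0.032113 + 0.007208 + 0.053407 = 0.249009
B_3 = 1 / 0.249009 = 4.0159
Highest B → broadest niche (most generalist): species 3 (B = 4.02).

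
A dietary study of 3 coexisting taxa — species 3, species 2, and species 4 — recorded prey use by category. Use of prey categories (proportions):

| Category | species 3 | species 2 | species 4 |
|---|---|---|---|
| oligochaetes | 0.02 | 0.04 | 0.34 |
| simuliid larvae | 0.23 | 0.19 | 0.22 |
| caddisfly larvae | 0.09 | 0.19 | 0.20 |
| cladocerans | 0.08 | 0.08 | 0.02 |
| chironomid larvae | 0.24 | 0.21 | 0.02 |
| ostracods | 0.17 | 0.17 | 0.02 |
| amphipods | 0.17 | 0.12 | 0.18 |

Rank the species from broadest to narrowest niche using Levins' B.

Σp_3ᵢ² = 0.02² + 0.23² + 0.09² + 0.08² + 0.24² + 0.17² + 0.17² = 0.0004 + 0.0529 + 0.0081 + 0.0064 + 0.0576 + 0.0289 + 0.0289 = 0.1832
B_3 = 1 / 0.1832 = 5.4585
Σp_2ᵢ² = 0.04² + 0.19² + 0.19² + 0.08² + 0.21² + 0.17² + 0.12² = 0.0016 + 0.0361 + 0.0361 + 0.0064 + 0.0441 + 0.0289 + 0.0144 = 0.1676
B_2 = 1 / 0.1676 = 5.9666
Σp_4ᵢ² = 0.34² + 0.22² + 0.20² + 0.02² + 0.02² + 0.02² + 0.18² = 0.1156 + 0.0484 + 0.0400 + 0.0004 + 0.0004 + 0.0004 + 0.0324 = 0.2376
B_4 = 1 / 0.2376 = 4.2088
Ranking by B (broadest → narrowest): species 2 (5.97) > species 3 (5.46) > species 4 (4.21)

species 2 > species 3 > species 4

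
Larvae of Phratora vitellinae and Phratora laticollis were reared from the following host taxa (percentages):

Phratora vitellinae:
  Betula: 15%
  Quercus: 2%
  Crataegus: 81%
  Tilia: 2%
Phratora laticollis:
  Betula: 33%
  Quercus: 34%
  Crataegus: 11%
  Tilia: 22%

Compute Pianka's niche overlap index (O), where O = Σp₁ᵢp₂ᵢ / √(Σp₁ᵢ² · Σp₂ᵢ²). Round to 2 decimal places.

Convert percentages to proportions (divide by 100).
Σ p₁ᵢp₂ᵢ = 0.0495 + 0.0068 + 0.0891 + 0.0044 = 0.1498
Σp_1ᵢ² = 0.15² + 0.02² + 0.81² + 0.02² = 0.0225 + 0.0004 + 0.6561 + 0.0004 = 0.6794
Σp_2ᵢ² = 0.33² + 0.34² + 0.11² + 0.22² = 0.1089 + 0.1156 + 0.0121 + 0.0484 = 0.2850
O = 0.1498 / √(0.6794 × 0.2850) = 0.1498 / 0.44003 = 0.3404

0.34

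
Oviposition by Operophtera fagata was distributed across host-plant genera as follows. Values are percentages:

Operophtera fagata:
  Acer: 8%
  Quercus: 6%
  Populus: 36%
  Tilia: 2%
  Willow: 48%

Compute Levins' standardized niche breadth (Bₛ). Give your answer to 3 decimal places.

Convert percentages to proportions (divide by 100).
Σpᵢ² = 0.08² + 0.06² + 0.36² + 0.02² + 0.48² = 0.0064 + 0.0036 + 0.1296 + 0.0004 + 0.2304 = 0.3704
B = 1 / 0.3704 = 2.69978
Bₛ = (B − 1)/(n − 1) = (2.69978 − 1)/(5 − 1) = 1.69978/4 = 0.42495

0.425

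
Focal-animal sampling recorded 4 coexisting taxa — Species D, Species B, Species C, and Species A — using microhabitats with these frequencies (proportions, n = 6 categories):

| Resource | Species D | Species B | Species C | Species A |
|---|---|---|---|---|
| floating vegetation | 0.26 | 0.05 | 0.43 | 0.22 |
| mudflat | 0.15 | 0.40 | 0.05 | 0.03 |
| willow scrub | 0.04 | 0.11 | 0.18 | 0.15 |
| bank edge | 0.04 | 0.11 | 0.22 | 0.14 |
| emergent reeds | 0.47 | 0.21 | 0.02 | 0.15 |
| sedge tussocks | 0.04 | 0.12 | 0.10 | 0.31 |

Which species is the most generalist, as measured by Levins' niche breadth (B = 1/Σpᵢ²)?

Species A

Σp_Dᵢ² = 0.26² + 0.15² + 0.04² + 0.04² + 0.47² + 0.04² = 0.0676 + 0.0225 + 0.0016 + 0.0016 + 0.2209 + 0.0016 = 0.3158
B_D = 1 / 0.3158 = 3.1666
Σp_Bᵢ² = 0.05² + 0.40² + 0.11² + 0.11² + 0.21² + 0.12² = 0.0025 + 0.1600 + 0.0121 + 0.0121 + 0.0441 + 0.0144 = 0.2452
B_B = 1 / 0.2452 = 4.0783
Σp_Cᵢ² = 0.43² + 0.05² + 0.18² + 0.22² + 0.02² + 0.10² = 0.1849 + 0.0025 + 0.0324 + 0.0484 + 0.0004 + 0.0100 = 0.2786
B_C = 1 / 0.2786 = 3.5894
Σp_Aᵢ² = 0.22² + 0.03² + 0.15² + 0.14² + 0.15² + 0.31² = 0.0484 + 0.0009 + 0.0225 + 0.0196 + 0.0225 + 0.0961 = 0.2100
B_A = 1 / 0.2100 = 4.7619
Highest B → broadest niche (most generalist): Species A (B = 4.76).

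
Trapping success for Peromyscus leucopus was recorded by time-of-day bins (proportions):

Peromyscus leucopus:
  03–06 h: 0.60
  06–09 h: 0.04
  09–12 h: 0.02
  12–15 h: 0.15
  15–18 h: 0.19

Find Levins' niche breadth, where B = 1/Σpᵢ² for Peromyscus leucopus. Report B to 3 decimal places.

2.378

Σpᵢ² = 0.60² + 0.04² + 0.02² + 0.15² + 0.19² = 0.3600 + 0.0016 + 0.0004 + 0.0225 + 0.0361 = 0.4206
B = 1 / 0.4206 = 2.37756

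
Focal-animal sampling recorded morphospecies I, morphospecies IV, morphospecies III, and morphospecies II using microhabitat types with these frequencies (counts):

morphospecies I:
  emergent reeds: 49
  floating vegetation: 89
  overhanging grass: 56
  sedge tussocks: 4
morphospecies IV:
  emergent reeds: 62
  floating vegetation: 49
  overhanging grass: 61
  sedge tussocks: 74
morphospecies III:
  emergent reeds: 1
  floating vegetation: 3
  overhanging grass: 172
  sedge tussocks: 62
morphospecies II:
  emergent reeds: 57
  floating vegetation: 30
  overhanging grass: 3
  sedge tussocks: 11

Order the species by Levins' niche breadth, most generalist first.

morphospecies IV > morphospecies I > morphospecies II > morphospecies III

Proportions for morphospecies I (n=198): 49/198=0.2475, 89/198=0.4495, 56/198=0.2828, 4/198=0.0202
Proportions for morphospecies IV (n=246): 62/246=0.2520, 49/246=0.1992, 61/246=0.2480, 74/246=0.3008
Proportions for morphospecies III (n=238): 1/238=0.0042, 3/238=0.0126, 172/238=0.7227, 62/238=0.2605
Proportions for morphospecies II (n=101): 57/101=0.5644, 30/101=0.2970, 3/101=0.0297, 11/101=0.1089
Σp_Iᵢ² = 0.2475² + 0.4495² + 0.2828² + 0.0202² = 0.061256 + 0.202050 + 0.079976 + 0.000408 = 0.343690
B_I = 1 / 0.343690 = 2.9096
Σp_IVᵢ² = 0.2520² + 0.1992² + 0.2480² + 0.3008² = 0.063504 + 0.039681 + 0.061504 + 0.090481 = 0.255170
B_IV = 1 / 0.255170 = 3.9190
Σp_IIIᵢ² = 0.0042² + 0.0126² + 0.7227² + 0.2605² = 0.000018 + 0.000159 + 0.522295 + 0.067860 = 0.590332
B_III = 1 / 0.590332 = 1.6940
Σp_IIᵢ² = 0.5644² + 0.2970² + 0.0297² + 0.1089² = 0.318547 + 0.088209 + 0.000882 + 0.011859 = 0.419497
B_II = 1 / 0.419497 = 2.3838
Ranking by B (broadest → narrowest): morphospecies IV (3.92) > morphospecies I (2.91) > morphospecies II (2.38) > morphospecies III (1.69)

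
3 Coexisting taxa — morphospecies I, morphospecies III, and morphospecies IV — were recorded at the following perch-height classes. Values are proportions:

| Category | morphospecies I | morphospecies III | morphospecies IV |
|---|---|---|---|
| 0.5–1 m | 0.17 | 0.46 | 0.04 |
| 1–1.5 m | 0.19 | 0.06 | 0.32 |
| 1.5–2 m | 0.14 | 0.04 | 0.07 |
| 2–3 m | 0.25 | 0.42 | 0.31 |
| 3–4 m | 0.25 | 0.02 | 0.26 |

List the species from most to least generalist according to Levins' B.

morphospecies I > morphospecies IV > morphospecies III

Σp_Iᵢ² = 0.17² + 0.19² + 0.14² + 0.25² + 0.25² = 0.0289 + 0.0361 + 0.0196 + 0.0625 + 0.0625 = 0.2096
B_I = 1 / 0.2096 = 4.7710
Σp_IIIᵢ² = 0.46² + 0.06² + 0.04² + 0.42² + 0.02² = 0.2116 + 0.0036 + 0.0016 + 0.1764 + 0.0004 = 0.3936
B_III = 1 / 0.3936 = 2.5407
Σp_IVᵢ² = 0.04² + 0.32² + 0.07² + 0.31² + 0.26² = 0.0016 + 0.1024 + 0.0049 + 0.0961 + 0.0676 = 0.2726
B_IV = 1 / 0.2726 = 3.6684
Ranking by B (broadest → narrowest): morphospecies I (4.77) > morphospecies IV (3.67) > morphospecies III (2.54)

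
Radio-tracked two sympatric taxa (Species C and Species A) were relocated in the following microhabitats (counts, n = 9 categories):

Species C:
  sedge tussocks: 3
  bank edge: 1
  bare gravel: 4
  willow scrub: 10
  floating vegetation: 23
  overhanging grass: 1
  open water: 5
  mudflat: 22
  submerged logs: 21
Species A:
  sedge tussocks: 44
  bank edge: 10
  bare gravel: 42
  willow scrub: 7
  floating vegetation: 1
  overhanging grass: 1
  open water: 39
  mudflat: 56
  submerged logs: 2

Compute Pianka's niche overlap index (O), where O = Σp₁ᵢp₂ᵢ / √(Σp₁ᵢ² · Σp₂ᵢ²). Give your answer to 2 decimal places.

Proportions for Species C (n=90): 3/90=0.0333, 1/90=0.0111, 4/90=0.0444, 10/90=0.1111, 23/90=0.2556, 1/90=0.0111, 5/90=0.0556, 22/90=0.2444, 21/90=0.2333
Proportions for Species A (n=202): 44/202=0.2178, 10/202=0.0495, 42/202=0.2079, 7/202=0.0347, 1/202=0.0050, 1/202=0.0050, 39/202=0.1931, 56/202=0.2772, 2/202=0.0099
Σ p₁ᵢp₂ᵢ = 0.007253 + 0.000549 + 0.009231 + 0.003855 + 0.001278 + 0.000056 + 0.010736 + 0.067748 + 0.002310 = 0.103016
Σp_1ᵢ² = 0.0333² + 0.0111² + 0.0444² + 0.1111² + 0.2556² + 0.0111² + 0.0556² + 0.2444² + 0.2333² = 0.001109 + 0.000123 + 0.001971 + 0.012343 + 0.065331 + 0.000123 + 0.003091 + 0.059731 + 0.054429 = 0.198251
Σp_2ᵢ² = 0.2178² + 0.0495² + 0.2079² + 0.0347² + 0.0050² + 0.0050² + 0.1931² + 0.2772² + 0.0099² = 0.047437 + 0.002450 + 0.043222 + 0.001204 + 0.000025 + 0.000025 + 0.037288 + 0.076840 + 0.000098 = 0.208589
O = 0.103016 / √(0.198251 × 0.208589) = 0.103016 / 0.2033543 = 0.5066

0.51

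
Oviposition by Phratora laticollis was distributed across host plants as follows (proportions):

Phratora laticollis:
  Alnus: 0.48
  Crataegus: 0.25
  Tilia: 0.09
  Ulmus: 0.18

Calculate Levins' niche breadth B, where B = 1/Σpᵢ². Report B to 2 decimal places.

3.00

Σpᵢ² = 0.48² + 0.25² + 0.09² + 0.18² = 0.2304 + 0.0625 + 0.0081 + 0.0324 = 0.3334
B = 1 / 0.3334 = 2.9994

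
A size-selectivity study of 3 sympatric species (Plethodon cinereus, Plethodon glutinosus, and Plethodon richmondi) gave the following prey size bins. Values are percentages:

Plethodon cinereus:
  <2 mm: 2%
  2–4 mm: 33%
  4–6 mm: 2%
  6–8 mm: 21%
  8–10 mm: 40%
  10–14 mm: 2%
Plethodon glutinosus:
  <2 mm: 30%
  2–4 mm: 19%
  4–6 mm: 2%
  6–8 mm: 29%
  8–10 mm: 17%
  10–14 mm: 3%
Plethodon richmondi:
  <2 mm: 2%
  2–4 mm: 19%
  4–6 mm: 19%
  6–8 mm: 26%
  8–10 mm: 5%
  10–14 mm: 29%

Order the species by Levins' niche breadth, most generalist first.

Convert percentages to proportions (divide by 100).
Σp_cineᵢ² = 0.02² + 0.33² + 0.02² + 0.21² + 0.40² + 0.02² = 0.0004 + 0.1089 + 0.0004 + 0.0441 + 0.1600 + 0.0004 = 0.3142
B_cine = 1 / 0.3142 = 3.1827
Σp_glutᵢ² = 0.30² + 0.19² + 0.02² + 0.29² + 0.17² + 0.03² = 0.0900 + 0.0361 + 0.0004 + 0.0841 + 0.0289 + 0.0009 = 0.2404
B_glut = 1 / 0.2404 = 4.1597
Σp_richᵢ² = 0.02² + 0.19² + 0.19² + 0.26² + 0.05² + 0.29² = 0.0004 + 0.0361 + 0.0361 + 0.0676 + 0.0025 + 0.0841 = 0.2268
B_rich = 1 / 0.2268 = 4.4092
Ranking by B (broadest → narrowest): Plethodon richmondi (4.41) > Plethodon glutinosus (4.16) > Plethodon cinereus (3.18)

Plethodon richmondi > Plethodon glutinosus > Plethodon cinereus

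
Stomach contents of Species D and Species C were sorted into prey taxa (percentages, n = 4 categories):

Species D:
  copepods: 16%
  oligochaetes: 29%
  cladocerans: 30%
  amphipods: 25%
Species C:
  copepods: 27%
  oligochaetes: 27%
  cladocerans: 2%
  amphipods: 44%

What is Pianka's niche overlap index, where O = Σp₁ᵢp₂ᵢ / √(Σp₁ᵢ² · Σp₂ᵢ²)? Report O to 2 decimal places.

Convert percentages to proportions (divide by 100).
Σ p₁ᵢp₂ᵢ = 0.0432 + 0.0783 + 0.0060 + 0.1100 = 0.2375
Σp_1ᵢ² = 0.16² + 0.29² + 0.30² + 0.25² = 0.0256 + 0.0841 + 0.0900 + 0.0625 = 0.2622
Σp_2ᵢ² = 0.27² + 0.27² + 0.02² + 0.44² = 0.0729 + 0.0729 + 0.0004 + 0.1936 = 0.3398
O = 0.2375 / √(0.2622 × 0.3398) = 0.2375 / 0.29849 = 0.7957

0.80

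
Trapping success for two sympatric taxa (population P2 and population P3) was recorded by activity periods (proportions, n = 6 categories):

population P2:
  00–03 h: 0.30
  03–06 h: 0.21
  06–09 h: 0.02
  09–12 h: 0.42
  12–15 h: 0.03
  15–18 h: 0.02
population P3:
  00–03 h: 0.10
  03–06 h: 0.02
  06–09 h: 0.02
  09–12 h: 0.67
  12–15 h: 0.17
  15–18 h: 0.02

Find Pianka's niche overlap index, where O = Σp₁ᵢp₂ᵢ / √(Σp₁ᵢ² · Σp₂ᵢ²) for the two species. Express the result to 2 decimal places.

0.82

Σ p₁ᵢp₂ᵢ = 0.0300 + 0.0042 + 0.0004 + 0.2814 + 0.0051 + 0.0004 = 0.3215
Σp_1ᵢ² = 0.30² + 0.21² + 0.02² + 0.42² + 0.03² + 0.02² = 0.0900 + 0.0441 + 0.0004 + 0.1764 + 0.0009 + 0.0004 = 0.3122
Σp_2ᵢ² = 0.10² + 0.02² + 0.02² + 0.67² + 0.17² + 0.02² = 0.0100 + 0.0004 + 0.0004 + 0.4489 + 0.0289 + 0.0004 = 0.4890
O = 0.3215 / √(0.3122 × 0.4890) = 0.3215 / 0.39072 = 0.8228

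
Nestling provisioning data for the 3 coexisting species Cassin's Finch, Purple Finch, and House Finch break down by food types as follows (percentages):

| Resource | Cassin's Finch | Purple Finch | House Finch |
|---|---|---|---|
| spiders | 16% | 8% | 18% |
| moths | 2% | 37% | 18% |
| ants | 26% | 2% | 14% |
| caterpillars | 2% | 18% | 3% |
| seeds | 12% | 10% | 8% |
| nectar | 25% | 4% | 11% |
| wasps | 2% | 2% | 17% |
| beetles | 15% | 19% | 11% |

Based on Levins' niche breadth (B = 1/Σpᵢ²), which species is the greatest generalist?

House Finch

Convert percentages to proportions (divide by 100).
Σp_Cassᵢ² = 0.16² + 0.02² + 0.26² + 0.02² + 0.12² + 0.25² + 0.02² + 0.15² = 0.0256 + 0.0004 + 0.0676 + 0.0004 + 0.0144 + 0.0625 + 0.0004 + 0.0225 = 0.1938
B_Cass = 1 / 0.1938 = 5.1600
Σp_Purpᵢ² = 0.08² + 0.37² + 0.02² + 0.18² + 0.10² + 0.04² + 0.02² + 0.19² = 0.0064 + 0.1369 + 0.0004 + 0.0324 + 0.0100 + 0.0016 + 0.0004 + 0.0361 = 0.2242
B_Purp = 1 / 0.2242 = 4.4603
Σp_Housᵢ² = 0.18² + 0.18² + 0.14² + 0.03² + 0.08² + 0.11² + 0.17² + 0.11² = 0.0324 + 0.0324 + 0.0196 + 0.0009 + 0.0064 + 0.0121 + 0.0289 + 0.0121 = 0.1448
B_Hous = 1 / 0.1448 = 6.9061
Highest B → broadest niche (most generalist): House Finch (B = 6.91).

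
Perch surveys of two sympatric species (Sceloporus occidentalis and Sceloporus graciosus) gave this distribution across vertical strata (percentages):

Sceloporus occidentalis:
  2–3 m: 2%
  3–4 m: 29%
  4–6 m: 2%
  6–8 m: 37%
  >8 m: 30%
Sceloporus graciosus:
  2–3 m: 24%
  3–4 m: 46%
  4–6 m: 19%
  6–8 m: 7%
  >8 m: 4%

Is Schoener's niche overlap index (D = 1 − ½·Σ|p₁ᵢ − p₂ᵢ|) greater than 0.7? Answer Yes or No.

No

Convert percentages to proportions (divide by 100).
Σ|p₁ᵢ − p₂ᵢ| = 0.22 + 0.17 + 0.17 + 0.30 + 0.26 = 1.12
D = 1 − ½ × 1.12 = 1 − 0.560 = 0.4400
D = 0.4400 < 0.7 → No.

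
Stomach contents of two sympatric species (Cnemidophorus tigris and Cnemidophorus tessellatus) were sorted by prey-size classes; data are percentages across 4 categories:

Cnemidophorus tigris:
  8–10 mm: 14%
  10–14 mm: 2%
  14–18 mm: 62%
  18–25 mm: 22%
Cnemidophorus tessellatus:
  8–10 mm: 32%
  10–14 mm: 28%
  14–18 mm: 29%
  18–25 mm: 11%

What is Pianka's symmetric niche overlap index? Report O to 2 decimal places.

0.72

Convert percentages to proportions (divide by 100).
Σ p₁ᵢp₂ᵢ = 0.0448 + 0.0056 + 0.1798 + 0.0242 = 0.2544
Σp_1ᵢ² = 0.14² + 0.02² + 0.62² + 0.22² = 0.0196 + 0.0004 + 0.3844 + 0.0484 = 0.4528
Σp_2ᵢ² = 0.32² + 0.28² + 0.29² + 0.11² = 0.1024 + 0.0784 + 0.0841 + 0.0121 = 0.2770
O = 0.2544 / √(0.4528 × 0.2770) = 0.2544 / 0.35415 = 0.7183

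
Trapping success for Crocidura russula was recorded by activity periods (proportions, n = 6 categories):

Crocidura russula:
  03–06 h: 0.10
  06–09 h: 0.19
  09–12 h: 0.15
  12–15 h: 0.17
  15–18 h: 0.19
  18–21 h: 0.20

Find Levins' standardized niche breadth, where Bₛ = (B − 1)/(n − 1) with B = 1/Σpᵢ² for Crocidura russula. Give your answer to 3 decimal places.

Σpᵢ² = 0.10² + 0.19² + 0.15² + 0.17² + 0.19² + 0.20² = 0.0100 + 0.0361 + 0.0225 + 0.0289 + 0.0361 + 0.0400 = 0.1736
B = 1 / 0.1736 = 5.76037
Bₛ = (B − 1)/(n − 1) = (5.76037 − 1)/(6 − 1) = 4.76037/5 = 0.95207

0.952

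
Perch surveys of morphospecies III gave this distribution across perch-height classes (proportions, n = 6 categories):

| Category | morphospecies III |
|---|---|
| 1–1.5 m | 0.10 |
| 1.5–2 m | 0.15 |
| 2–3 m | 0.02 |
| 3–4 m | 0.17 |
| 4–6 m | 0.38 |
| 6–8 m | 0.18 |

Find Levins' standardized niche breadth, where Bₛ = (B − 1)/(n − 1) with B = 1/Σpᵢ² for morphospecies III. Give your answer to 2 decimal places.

0.64

Σpᵢ² = 0.10² + 0.15² + 0.02² + 0.17² + 0.38² + 0.18² = 0.0100 + 0.0225 + 0.0004 + 0.0289 + 0.1444 + 0.0324 = 0.2386
B = 1 / 0.2386 = 4.1911
Bₛ = (B − 1)/(n − 1) = (4.1911 − 1)/(6 − 1) = 3.1911/5 = 0.6382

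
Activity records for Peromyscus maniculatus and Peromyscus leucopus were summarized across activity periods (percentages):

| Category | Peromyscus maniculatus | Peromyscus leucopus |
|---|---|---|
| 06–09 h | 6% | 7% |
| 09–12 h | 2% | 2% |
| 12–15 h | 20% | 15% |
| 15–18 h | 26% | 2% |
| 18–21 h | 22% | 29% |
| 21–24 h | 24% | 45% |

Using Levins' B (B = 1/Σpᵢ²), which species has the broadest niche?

Convert percentages to proportions (divide by 100).
Σp_maniᵢ² = 0.06² + 0.02² + 0.20² + 0.26² + 0.22² + 0.24² = 0.0036 + 0.0004 + 0.0400 + 0.0676 + 0.0484 + 0.0576 = 0.2176
B_mani = 1 / 0.2176 = 4.5956
Σp_leucᵢ² = 0.07² + 0.02² + 0.15² + 0.02² + 0.29² + 0.45² = 0.0049 + 0.0004 + 0.0225 + 0.0004 + 0.0841 + 0.2025 = 0.3148
B_leuc = 1 / 0.3148 = 3.1766
Highest B → broadest niche (most generalist): Peromyscus maniculatus (B = 4.60).

Peromyscus maniculatus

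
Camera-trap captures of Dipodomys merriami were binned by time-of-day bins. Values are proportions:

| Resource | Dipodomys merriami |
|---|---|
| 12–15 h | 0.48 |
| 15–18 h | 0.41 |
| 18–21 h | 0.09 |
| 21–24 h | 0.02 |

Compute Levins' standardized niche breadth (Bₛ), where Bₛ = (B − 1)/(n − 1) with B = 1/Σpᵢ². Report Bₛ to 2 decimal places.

0.49

Σpᵢ² = 0.48² + 0.41² + 0.09² + 0.02² = 0.2304 + 0.1681 + 0.0081 + 0.0004 = 0.4070
B = 1 / 0.4070 = 2.4570
Bₛ = (B − 1)/(n − 1) = (2.4570 − 1)/(4 − 1) = 1.4570/3 = 0.4857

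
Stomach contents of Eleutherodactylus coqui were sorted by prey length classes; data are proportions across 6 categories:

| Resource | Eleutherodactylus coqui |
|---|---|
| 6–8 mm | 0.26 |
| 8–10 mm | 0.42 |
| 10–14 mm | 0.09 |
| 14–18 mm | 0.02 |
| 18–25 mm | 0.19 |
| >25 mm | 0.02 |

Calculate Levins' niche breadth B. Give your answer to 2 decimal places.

3.46

Σpᵢ² = 0.26² + 0.42² + 0.09² + 0.02² + 0.19² + 0.02² = 0.0676 + 0.1764 + 0.0081 + 0.0004 + 0.0361 + 0.0004 = 0.2890
B = 1 / 0.2890 = 3.4602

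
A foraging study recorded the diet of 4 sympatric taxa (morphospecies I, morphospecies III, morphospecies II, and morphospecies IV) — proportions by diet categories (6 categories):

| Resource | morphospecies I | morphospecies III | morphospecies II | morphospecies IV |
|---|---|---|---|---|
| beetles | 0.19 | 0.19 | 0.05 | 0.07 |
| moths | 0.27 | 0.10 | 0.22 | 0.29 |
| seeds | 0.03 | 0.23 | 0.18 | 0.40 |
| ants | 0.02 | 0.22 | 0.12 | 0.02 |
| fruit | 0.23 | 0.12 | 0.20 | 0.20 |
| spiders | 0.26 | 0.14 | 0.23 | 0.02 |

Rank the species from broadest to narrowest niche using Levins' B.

morphospecies III > morphospecies II > morphospecies I > morphospecies IV

Σp_Iᵢ² = 0.19² + 0.27² + 0.03² + 0.02² + 0.23² + 0.26² = 0.0361 + 0.0729 + 0.0009 + 0.0004 + 0.0529 + 0.0676 = 0.2308
B_I = 1 / 0.2308 = 4.3328
Σp_IIIᵢ² = 0.19² + 0.10² + 0.23² + 0.22² + 0.12² + 0.14² = 0.0361 + 0.0100 + 0.0529 + 0.0484 + 0.0144 + 0.0196 = 0.1814
B_III = 1 / 0.1814 = 5.5127
Σp_IIᵢ² = 0.05² + 0.22² + 0.18² + 0.12² + 0.20² + 0.23² = 0.0025 + 0.0484 + 0.0324 + 0.0144 + 0.0400 + 0.0529 = 0.1906
B_II = 1 / 0.1906 = 5.2466
Σp_IVᵢ² = 0.07² + 0.29² + 0.40² + 0.02² + 0.20² + 0.02² = 0.0049 + 0.0841 + 0.1600 + 0.0004 + 0.0400 + 0.0004 = 0.2898
B_IV = 1 / 0.2898 = 3.4507
Ranking by B (broadest → narrowest): morphospecies III (5.51) > morphospecies II (5.25) > morphospecies I (4.33) > morphospecies IV (3.45)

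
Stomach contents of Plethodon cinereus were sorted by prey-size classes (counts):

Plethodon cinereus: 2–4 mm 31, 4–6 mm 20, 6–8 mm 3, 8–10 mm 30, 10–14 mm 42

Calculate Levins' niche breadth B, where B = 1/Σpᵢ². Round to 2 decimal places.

Proportions for Plethodon cinereus (n=126): 31/126=0.2460, 20/126=0.1587, 3/126=0.0238, 30/126=0.2381, 42/126=0.3333
Σpᵢ² = 0.2460² + 0.1587² + 0.0238² + 0.2381² + 0.3333² = 0.060516 + 0.025186 + 0.000566 + 0.056692 + 0.111089 = 0.254049
B = 1 / 0.254049 = 3.9362

3.94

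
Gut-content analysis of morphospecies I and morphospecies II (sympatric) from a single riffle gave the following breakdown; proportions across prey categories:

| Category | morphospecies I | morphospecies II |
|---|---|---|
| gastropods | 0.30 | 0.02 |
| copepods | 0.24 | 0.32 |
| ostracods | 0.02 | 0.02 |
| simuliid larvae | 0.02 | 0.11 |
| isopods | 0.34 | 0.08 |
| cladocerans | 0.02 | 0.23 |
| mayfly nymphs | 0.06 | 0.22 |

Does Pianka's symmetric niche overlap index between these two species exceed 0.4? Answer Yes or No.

Σ p₁ᵢp₂ᵢ = 0.0060 + 0.0768 + 0.0004 + 0.0022 + 0.0272 + 0.0046 + 0.0132 = 0.1304
Σp_1ᵢ² = 0.30² + 0.24² + 0.02² + 0.02² + 0.34² + 0.02² + 0.06² = 0.0900 + 0.0576 + 0.0004 + 0.0004 + 0.1156 + 0.0004 + 0.0036 = 0.2680
Σp_2ᵢ² = 0.02² + 0.32² + 0.02² + 0.11² + 0.08² + 0.23² + 0.22² = 0.0004 + 0.1024 + 0.0004 + 0.0121 + 0.0064 + 0.0529 + 0.0484 = 0.2230
O = 0.1304 / √(0.2680 × 0.2230) = 0.1304 / 0.24447 = 0.5334
O = 0.5334 > 0.4 → Yes.

Yes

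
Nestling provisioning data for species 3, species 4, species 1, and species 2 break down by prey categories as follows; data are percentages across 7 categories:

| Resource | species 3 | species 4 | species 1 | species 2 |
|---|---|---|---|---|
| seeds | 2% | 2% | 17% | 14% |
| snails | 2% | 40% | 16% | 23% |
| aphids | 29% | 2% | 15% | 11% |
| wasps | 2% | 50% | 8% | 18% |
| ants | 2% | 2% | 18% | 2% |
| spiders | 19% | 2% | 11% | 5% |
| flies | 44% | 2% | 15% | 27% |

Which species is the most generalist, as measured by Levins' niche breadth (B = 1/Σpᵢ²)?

Convert percentages to proportions (divide by 100).
Σp_3ᵢ² = 0.02² + 0.02² + 0.29² + 0.02² + 0.02² + 0.19² + 0.44² = 0.0004 + 0.0004 + 0.0841 + 0.0004 + 0.0004 + 0.0361 + 0.1936 = 0.3154
B_3 = 1 / 0.3154 = 3.1706
Σp_4ᵢ² = 0.02² + 0.40² + 0.02² + 0.50² + 0.02² + 0.02² + 0.02² = 0.0004 + 0.1600 + 0.0004 + 0.2500 + 0.0004 + 0.0004 + 0.0004 = 0.4120
B_4 = 1 / 0.4120 = 2.4272
Σp_1ᵢ² = 0.17² + 0.16² + 0.15² + 0.08² + 0.18² + 0.11² + 0.15² = 0.0289 + 0.0256 + 0.0225 + 0.0064 + 0.0324 + 0.0121 + 0.0225 = 0.1504
B_1 = 1 / 0.1504 = 6.6489
Σp_2ᵢ² = 0.14² + 0.23² + 0.11² + 0.18² + 0.02² + 0.05² + 0.27² = 0.0196 + 0.0529 + 0.0121 + 0.0324 + 0.0004 + 0.0025 + 0.0729 = 0.1928
B_2 = 1 / 0.1928 = 5.1867
Highest B → broadest niche (most generalist): species 1 (B = 6.65).

species 1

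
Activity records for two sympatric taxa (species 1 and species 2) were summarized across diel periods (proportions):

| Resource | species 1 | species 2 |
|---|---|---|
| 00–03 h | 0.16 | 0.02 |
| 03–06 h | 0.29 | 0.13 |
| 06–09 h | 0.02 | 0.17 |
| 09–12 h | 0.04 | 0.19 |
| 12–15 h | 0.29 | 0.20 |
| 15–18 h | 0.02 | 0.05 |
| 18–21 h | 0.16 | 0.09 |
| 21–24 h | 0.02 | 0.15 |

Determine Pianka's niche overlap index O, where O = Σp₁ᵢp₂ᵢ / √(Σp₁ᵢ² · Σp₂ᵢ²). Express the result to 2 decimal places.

0.69

Σ p₁ᵢp₂ᵢ = 0.0032 + 0.0377 + 0.0034 + 0.0076 + 0.0580 + 0.0010 + 0.0144 + 0.0030 = 0.1283
Σp_1ᵢ² = 0.16² + 0.29² + 0.02² + 0.04² + 0.29² + 0.02² + 0.16² + 0.02² = 0.0256 + 0.0841 + 0.0004 + 0.0016 + 0.0841 + 0.0004 + 0.0256 + 0.0004 = 0.2222
Σp_2ᵢ² = 0.02² + 0.13² + 0.17² + 0.19² + 0.20² + 0.05² + 0.09² + 0.15² = 0.0004 + 0.0169 + 0.0289 + 0.0361 + 0.0400 + 0.0025 + 0.0081 + 0.0225 = 0.1554
O = 0.1283 / √(0.2222 × 0.1554) = 0.1283 / 0.18582 = 0.6905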